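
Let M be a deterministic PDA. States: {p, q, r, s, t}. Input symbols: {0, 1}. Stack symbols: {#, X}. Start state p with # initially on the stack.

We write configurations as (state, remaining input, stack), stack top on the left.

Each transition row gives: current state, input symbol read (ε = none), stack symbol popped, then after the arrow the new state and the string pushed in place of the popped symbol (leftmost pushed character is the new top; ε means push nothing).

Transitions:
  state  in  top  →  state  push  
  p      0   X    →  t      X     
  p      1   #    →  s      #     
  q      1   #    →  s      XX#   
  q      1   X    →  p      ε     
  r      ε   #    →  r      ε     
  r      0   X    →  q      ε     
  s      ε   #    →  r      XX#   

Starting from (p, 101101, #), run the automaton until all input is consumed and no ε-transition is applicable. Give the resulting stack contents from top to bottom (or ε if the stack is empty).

(p, 101101, #)
  read 1, top #: go to s, push # → (s, 01101, #)
  ε-move, top #: go to r, push XX# → (r, 01101, XX#)
  read 0, top X: go to q, push ε → (q, 1101, X#)
  read 1, top X: go to p, push ε → (p, 101, #)
  read 1, top #: go to s, push # → (s, 01, #)
  ε-move, top #: go to r, push XX# → (r, 01, XX#)
  read 0, top X: go to q, push ε → (q, 1, X#)
  read 1, top X: go to p, push ε → (p, ε, #)
All input consumed in state p with stack #.

#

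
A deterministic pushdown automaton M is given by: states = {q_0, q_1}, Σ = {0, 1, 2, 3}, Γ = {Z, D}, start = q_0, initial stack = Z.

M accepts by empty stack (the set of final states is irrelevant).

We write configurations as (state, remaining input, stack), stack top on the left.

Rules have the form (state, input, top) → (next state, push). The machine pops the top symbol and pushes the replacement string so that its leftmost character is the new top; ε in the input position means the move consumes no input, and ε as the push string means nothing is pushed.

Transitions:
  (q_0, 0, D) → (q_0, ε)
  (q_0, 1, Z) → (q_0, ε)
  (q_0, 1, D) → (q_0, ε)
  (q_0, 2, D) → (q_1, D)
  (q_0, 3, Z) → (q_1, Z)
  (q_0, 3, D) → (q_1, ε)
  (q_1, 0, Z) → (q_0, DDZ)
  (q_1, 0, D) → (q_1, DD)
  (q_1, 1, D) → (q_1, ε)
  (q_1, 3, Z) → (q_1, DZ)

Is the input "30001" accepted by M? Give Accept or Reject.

(q_0, 30001, Z)
  read 3, top Z: go to q_1, push Z → (q_1, 0001, Z)
  read 0, top Z: go to q_0, push DDZ → (q_0, 001, DDZ)
  read 0, top D: go to q_0, push ε → (q_0, 01, DZ)
  read 0, top D: go to q_0, push ε → (q_0, 1, Z)
  read 1, top Z: go to q_0, push ε → (q_0, ε, ε)
All input consumed and the stack is empty.

Accept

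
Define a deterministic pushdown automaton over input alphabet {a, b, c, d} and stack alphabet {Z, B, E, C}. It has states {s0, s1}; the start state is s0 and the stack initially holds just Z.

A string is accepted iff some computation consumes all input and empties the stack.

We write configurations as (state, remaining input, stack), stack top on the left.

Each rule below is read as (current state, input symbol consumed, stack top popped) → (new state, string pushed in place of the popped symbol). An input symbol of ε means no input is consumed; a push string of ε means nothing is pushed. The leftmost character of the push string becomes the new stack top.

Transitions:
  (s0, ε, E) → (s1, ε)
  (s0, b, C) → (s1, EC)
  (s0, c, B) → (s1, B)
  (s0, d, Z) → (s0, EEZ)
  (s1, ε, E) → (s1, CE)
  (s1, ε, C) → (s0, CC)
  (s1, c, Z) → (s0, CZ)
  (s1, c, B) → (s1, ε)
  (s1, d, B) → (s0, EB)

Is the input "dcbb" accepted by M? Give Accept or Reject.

(s0, dcbb, Z)
  read d, top Z: go to s0, push EEZ → (s0, cbb, EEZ)
  ε-move, top E: go to s1, push ε → (s1, cbb, EZ)
  ε-move, top E: go to s1, push CE → (s1, cbb, CEZ)
  ε-move, top C: go to s0, push CC → (s0, cbb, CCEZ)
No transition applies at (s0, cbb, CCEZ); input not fully consumed.

Reject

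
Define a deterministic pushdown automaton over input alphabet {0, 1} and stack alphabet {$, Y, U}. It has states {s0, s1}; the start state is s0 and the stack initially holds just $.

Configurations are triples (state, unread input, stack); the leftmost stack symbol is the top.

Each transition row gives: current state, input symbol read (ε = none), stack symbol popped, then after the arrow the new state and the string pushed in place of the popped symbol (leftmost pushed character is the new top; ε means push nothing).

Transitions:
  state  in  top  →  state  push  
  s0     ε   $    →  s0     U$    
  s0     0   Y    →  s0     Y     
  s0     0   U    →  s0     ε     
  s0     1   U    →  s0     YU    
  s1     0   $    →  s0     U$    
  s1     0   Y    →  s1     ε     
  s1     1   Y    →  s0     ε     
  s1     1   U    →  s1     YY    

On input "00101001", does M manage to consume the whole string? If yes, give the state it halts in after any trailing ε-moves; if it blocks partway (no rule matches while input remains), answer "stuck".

(s0, 00101001, $)
  ε-move, top $: go to s0, push U$ → (s0, 00101001, U$)
  read 0, top U: go to s0, push ε → (s0, 0101001, $)
  ε-move, top $: go to s0, push U$ → (s0, 0101001, U$)
  read 0, top U: go to s0, push ε → (s0, 101001, $)
  ε-move, top $: go to s0, push U$ → (s0, 101001, U$)
  read 1, top U: go to s0, push YU → (s0, 01001, YU$)
  read 0, top Y: go to s0, push Y → (s0, 1001, YU$)
No transition for (s0, 1, top Y); M blocks with input 1001 remaining.

stuck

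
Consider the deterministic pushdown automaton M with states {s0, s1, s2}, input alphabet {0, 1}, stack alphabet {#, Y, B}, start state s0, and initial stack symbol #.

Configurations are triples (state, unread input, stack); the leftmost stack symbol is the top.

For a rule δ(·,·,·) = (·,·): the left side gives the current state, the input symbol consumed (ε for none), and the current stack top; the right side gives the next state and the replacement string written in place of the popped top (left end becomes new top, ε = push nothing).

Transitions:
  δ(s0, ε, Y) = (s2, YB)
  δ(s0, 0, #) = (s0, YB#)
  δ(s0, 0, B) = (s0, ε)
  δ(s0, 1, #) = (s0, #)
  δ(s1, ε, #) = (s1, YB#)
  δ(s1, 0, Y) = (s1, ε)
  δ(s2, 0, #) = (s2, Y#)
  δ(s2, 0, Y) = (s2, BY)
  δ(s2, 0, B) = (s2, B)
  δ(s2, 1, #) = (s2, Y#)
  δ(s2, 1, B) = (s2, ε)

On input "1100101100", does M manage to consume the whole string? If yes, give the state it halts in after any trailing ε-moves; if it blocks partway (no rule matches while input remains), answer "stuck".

stuck

(s0, 1100101100, #)
  read 1, top #: go to s0, push # → (s0, 100101100, #)
  read 1, top #: go to s0, push # → (s0, 00101100, #)
  read 0, top #: go to s0, push YB# → (s0, 0101100, YB#)
  ε-move, top Y: go to s2, push YB → (s2, 0101100, YBB#)
  read 0, top Y: go to s2, push BY → (s2, 101100, BYBB#)
  read 1, top B: go to s2, push ε → (s2, 01100, YBB#)
  read 0, top Y: go to s2, push BY → (s2, 1100, BYBB#)
  read 1, top B: go to s2, push ε → (s2, 100, YBB#)
No transition for (s2, 1, top Y); M blocks with input 100 remaining.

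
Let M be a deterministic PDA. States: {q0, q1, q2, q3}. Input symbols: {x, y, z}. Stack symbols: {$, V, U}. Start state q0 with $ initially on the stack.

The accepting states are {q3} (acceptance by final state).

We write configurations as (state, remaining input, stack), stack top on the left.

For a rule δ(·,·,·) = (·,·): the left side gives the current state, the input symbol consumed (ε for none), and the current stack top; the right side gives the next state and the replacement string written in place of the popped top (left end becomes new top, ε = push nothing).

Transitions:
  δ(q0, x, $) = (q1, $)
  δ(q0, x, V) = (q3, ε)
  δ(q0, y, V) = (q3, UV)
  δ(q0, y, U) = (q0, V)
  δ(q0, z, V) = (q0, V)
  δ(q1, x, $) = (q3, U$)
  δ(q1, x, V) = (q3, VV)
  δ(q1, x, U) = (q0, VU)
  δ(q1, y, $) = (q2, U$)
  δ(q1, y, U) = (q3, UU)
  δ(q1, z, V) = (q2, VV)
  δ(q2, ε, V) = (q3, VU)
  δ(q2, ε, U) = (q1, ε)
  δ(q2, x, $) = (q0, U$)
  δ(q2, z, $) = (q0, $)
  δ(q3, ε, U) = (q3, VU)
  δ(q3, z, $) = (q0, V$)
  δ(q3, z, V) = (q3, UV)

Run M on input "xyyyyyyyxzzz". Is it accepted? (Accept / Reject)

(q0, xyyyyyyyxzzz, $) ⊢ (q1, yyyyyyyxzzz, $) ⊢ (q2, yyyyyyxzzz, U$) ⊢ (q1, yyyyyyxzzz, $) ⊢ (q2, yyyyyxzzz, U$) ⊢ (q1, yyyyyxzzz, $) ⊢ (q2, yyyyxzzz, U$) ⊢ (q1, yyyyxzzz, $) ⊢ (q2, yyyxzzz, U$) ⊢ (q1, yyyxzzz, $) ⊢ (q2, yyxzzz, U$) ⊢ (q1, yyxzzz, $) ⊢ (q2, yxzzz, U$) ⊢ (q1, yxzzz, $) ⊢ (q2, xzzz, U$) ⊢ (q1, xzzz, $) ⊢ (q3, zzz, U$) ⊢ (q3, zzz, VU$) ⊢ (q3, zz, UVU$) ⊢ (q3, zz, VUVU$) ⊢ (q3, z, UVUVU$) ⊢ (q3, z, VUVUVU$) ⊢ (q3, ε, UVUVUVU$)
All input consumed; state q3 ∈ F.

Accept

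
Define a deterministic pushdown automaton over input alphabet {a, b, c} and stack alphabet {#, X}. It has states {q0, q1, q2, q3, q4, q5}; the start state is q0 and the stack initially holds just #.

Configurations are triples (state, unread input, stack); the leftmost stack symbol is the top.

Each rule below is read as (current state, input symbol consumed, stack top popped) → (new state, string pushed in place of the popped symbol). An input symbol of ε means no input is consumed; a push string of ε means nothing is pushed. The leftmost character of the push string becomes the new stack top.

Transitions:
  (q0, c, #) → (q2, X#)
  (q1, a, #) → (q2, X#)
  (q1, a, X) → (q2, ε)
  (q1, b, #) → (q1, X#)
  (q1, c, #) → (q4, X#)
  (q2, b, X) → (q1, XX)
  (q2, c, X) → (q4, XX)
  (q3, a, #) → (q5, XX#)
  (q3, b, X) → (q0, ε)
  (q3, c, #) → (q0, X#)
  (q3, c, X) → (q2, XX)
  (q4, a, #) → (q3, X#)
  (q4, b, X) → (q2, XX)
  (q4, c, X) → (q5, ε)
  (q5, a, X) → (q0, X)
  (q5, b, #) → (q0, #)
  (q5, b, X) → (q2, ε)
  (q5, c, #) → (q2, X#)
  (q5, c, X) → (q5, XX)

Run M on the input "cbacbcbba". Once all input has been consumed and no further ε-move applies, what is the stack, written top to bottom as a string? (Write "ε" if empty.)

XXXXX#

(q0, cbacbcbba, #)
  read c, top #: go to q2, push X# → (q2, bacbcbba, X#)
  read b, top X: go to q1, push XX → (q1, acbcbba, XX#)
  read a, top X: go to q2, push ε → (q2, cbcbba, X#)
  read c, top X: go to q4, push XX → (q4, bcbba, XX#)
  read b, top X: go to q2, push XX → (q2, cbba, XXX#)
  read c, top X: go to q4, push XX → (q4, bba, XXXX#)
  read b, top X: go to q2, push XX → (q2, ba, XXXXX#)
  read b, top X: go to q1, push XX → (q1, a, XXXXXX#)
  read a, top X: go to q2, push ε → (q2, ε, XXXXX#)
All input consumed in state q2 with stack XXXXX#.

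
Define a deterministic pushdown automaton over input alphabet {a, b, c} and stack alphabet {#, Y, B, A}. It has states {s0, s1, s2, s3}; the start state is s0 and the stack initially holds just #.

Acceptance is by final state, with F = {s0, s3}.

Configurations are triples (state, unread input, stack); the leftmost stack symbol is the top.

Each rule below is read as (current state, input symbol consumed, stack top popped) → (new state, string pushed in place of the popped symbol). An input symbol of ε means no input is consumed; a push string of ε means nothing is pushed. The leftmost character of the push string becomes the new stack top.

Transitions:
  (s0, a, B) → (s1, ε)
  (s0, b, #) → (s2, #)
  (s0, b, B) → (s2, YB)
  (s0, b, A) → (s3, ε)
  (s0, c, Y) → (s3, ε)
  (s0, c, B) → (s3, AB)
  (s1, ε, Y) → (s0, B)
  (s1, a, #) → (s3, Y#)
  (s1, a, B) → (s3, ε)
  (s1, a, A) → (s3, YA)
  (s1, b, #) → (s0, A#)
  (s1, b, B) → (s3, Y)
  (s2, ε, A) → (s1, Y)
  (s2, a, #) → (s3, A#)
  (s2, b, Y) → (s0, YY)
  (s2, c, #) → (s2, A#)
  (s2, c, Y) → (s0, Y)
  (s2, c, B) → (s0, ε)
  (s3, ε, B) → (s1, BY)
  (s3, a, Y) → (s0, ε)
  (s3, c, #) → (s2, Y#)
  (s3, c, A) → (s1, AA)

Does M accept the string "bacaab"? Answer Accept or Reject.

(s0, bacaab, #)
  read b, top #: go to s2, push # → (s2, acaab, #)
  read a, top #: go to s3, push A# → (s3, caab, A#)
  read c, top A: go to s1, push AA → (s1, aab, AA#)
  read a, top A: go to s3, push YA → (s3, ab, YAA#)
  read a, top Y: go to s0, push ε → (s0, b, AA#)
  read b, top A: go to s3, push ε → (s3, ε, A#)
All input consumed; state s3 ∈ F.

Accept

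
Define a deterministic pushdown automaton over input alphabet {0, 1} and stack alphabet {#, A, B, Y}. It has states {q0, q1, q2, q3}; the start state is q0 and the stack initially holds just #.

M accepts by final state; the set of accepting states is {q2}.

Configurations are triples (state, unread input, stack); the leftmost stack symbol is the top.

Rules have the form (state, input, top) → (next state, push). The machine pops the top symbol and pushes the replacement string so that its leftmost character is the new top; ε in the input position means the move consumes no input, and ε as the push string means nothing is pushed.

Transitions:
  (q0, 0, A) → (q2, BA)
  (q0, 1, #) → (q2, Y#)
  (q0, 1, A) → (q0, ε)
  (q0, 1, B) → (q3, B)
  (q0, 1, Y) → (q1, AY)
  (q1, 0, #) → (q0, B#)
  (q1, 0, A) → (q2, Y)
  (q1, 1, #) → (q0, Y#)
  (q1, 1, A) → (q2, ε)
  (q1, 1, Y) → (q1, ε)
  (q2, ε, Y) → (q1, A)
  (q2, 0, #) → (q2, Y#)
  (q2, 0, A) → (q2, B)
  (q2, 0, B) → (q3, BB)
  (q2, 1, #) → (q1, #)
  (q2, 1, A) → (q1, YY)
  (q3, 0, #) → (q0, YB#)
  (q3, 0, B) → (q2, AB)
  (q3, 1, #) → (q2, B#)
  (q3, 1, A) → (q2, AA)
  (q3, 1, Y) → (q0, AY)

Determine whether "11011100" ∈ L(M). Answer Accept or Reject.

Reject

(q0, 11011100, #)
  read 1, top #: go to q2, push Y# → (q2, 1011100, Y#)
  ε-move, top Y: go to q1, push A → (q1, 1011100, A#)
  read 1, top A: go to q2, push ε → (q2, 011100, #)
  read 0, top #: go to q2, push Y# → (q2, 11100, Y#)
  ε-move, top Y: go to q1, push A → (q1, 11100, A#)
  read 1, top A: go to q2, push ε → (q2, 1100, #)
  read 1, top #: go to q1, push # → (q1, 100, #)
  read 1, top #: go to q0, push Y# → (q0, 00, Y#)
No transition applies at (q0, 00, Y#); input not fully consumed.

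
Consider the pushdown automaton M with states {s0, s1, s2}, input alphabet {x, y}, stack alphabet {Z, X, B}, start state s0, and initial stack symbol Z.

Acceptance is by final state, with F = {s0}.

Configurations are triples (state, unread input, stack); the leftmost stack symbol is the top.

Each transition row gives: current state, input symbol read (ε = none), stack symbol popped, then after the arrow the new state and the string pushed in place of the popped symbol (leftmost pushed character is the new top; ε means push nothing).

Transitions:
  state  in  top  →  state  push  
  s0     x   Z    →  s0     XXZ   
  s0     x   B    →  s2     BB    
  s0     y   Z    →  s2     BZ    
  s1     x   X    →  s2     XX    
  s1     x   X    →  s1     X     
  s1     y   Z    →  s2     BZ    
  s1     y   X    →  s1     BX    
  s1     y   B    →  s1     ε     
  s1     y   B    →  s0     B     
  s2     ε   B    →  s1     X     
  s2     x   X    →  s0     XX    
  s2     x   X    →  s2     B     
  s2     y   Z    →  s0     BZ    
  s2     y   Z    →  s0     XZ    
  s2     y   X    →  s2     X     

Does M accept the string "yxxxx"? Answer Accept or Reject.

One accepting computation: (s0, yxxxx, Z) ⊢ (s2, xxxx, BZ) ⊢ (s1, xxxx, XZ) ⊢ (s1, xxx, XZ) ⊢ (s1, xx, XZ) ⊢ (s2, x, XXZ) ⊢ (s0, ε, XXXZ)
All input consumed and state s0 ∈ F.

Accept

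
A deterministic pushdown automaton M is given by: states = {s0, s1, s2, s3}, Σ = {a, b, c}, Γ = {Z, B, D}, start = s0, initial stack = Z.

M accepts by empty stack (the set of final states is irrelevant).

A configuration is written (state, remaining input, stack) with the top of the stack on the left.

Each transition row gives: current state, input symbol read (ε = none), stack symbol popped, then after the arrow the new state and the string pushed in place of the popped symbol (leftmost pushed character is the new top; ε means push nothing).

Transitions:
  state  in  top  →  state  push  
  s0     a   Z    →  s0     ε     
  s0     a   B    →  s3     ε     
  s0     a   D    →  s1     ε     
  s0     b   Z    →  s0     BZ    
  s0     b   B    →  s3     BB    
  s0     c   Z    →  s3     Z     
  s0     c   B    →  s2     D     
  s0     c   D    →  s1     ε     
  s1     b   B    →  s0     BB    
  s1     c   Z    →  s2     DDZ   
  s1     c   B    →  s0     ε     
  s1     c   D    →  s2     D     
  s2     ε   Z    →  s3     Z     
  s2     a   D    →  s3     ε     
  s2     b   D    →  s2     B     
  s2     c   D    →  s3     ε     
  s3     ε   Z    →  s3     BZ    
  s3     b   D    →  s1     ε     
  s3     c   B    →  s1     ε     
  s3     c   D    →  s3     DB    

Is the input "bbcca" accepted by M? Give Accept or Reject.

Accept

(s0, bbcca, Z) ⊢ (s0, bcca, BZ) ⊢ (s3, cca, BBZ) ⊢ (s1, ca, BZ) ⊢ (s0, a, Z) ⊢ (s0, ε, ε)
All input consumed and the stack is empty.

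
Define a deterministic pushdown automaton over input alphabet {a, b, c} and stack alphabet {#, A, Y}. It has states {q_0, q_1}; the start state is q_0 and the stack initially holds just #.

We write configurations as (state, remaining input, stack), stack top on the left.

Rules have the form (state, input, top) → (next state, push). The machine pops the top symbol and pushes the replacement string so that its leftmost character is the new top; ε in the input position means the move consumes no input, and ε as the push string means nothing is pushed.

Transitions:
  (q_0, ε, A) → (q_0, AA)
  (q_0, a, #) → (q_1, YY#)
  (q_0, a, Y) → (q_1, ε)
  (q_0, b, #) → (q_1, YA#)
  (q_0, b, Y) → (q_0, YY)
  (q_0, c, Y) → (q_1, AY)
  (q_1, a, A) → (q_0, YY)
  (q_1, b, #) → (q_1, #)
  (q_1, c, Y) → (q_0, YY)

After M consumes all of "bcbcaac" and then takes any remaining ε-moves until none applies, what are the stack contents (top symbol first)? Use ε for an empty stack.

YYYYYA#

(q_0, bcbcaac, #)
  read b, top #: go to q_1, push YA# → (q_1, cbcaac, YA#)
  read c, top Y: go to q_0, push YY → (q_0, bcaac, YYA#)
  read b, top Y: go to q_0, push YY → (q_0, caac, YYYA#)
  read c, top Y: go to q_1, push AY → (q_1, aac, AYYYA#)
  read a, top A: go to q_0, push YY → (q_0, ac, YYYYYA#)
  read a, top Y: go to q_1, push ε → (q_1, c, YYYYA#)
  read c, top Y: go to q_0, push YY → (q_0, ε, YYYYYA#)
All input consumed in state q_0 with stack YYYYYA#.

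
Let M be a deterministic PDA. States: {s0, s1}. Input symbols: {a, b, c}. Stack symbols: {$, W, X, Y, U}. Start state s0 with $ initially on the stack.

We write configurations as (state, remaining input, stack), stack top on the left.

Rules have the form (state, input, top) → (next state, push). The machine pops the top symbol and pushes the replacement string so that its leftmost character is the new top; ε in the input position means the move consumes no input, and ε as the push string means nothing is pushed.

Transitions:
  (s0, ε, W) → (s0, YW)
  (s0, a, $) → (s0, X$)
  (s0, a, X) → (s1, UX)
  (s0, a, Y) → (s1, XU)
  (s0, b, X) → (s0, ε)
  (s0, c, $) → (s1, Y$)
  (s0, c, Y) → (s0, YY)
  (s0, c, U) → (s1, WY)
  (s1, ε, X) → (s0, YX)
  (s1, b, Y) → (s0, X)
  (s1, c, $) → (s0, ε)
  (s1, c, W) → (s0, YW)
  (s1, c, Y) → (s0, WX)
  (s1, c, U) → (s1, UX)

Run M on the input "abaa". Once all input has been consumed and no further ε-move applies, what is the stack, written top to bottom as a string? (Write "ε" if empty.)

(s0, abaa, $)
  read a, top $: go to s0, push X$ → (s0, baa, X$)
  read b, top X: go to s0, push ε → (s0, aa, $)
  read a, top $: go to s0, push X$ → (s0, a, X$)
  read a, top X: go to s1, push UX → (s1, ε, UX$)
All input consumed in state s1 with stack UX$.

UX$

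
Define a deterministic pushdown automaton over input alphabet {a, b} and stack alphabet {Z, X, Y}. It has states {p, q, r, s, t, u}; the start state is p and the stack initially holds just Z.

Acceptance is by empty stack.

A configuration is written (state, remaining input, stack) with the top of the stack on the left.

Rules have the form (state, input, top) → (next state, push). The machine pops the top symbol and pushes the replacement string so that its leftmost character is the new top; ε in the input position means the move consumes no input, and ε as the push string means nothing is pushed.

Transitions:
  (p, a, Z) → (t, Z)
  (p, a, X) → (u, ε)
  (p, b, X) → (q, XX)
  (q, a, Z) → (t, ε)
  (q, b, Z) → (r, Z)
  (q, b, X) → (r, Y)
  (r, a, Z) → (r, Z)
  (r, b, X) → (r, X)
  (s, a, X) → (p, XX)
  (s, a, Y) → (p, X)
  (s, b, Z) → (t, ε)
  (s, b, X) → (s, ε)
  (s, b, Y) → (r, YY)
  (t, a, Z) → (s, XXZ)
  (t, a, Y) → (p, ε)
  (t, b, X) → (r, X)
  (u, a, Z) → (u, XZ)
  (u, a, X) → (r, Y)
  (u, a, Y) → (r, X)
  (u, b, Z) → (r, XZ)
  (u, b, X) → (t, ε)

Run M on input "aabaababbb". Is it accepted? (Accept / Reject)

(p, aabaababbb, Z) ⊢ (t, abaababbb, Z) ⊢ (s, baababbb, XXZ) ⊢ (s, aababbb, XZ) ⊢ (p, ababbb, XXZ) ⊢ (u, babbb, XZ) ⊢ (t, abbb, Z) ⊢ (s, bbb, XXZ) ⊢ (s, bb, XZ) ⊢ (s, b, Z) ⊢ (t, ε, ε)
All input consumed and the stack is empty.

Accept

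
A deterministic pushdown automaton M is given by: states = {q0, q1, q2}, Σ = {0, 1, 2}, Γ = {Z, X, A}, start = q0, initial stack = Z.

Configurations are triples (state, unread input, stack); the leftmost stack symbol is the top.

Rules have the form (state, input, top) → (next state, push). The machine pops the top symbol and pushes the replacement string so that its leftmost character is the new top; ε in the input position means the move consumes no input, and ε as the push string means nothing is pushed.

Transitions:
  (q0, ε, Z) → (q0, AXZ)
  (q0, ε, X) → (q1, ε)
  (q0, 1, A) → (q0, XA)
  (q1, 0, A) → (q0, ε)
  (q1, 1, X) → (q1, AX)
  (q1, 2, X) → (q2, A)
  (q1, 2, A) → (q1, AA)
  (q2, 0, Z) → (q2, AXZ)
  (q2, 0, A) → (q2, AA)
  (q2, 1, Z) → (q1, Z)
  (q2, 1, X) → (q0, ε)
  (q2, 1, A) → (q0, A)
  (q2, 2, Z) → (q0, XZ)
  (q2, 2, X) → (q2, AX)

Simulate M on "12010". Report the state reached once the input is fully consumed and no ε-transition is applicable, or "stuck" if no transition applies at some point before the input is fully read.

q1

(q0, 12010, Z) ⊢ (q0, 12010, AXZ) ⊢ (q0, 2010, XAXZ) ⊢ (q1, 2010, AXZ) ⊢ (q1, 010, AAXZ) ⊢ (q0, 10, AXZ) ⊢ (q0, 0, XAXZ) ⊢ (q1, 0, AXZ) ⊢ (q0, ε, XZ) ⊢ (q1, ε, Z)
All input consumed; M is in state q1.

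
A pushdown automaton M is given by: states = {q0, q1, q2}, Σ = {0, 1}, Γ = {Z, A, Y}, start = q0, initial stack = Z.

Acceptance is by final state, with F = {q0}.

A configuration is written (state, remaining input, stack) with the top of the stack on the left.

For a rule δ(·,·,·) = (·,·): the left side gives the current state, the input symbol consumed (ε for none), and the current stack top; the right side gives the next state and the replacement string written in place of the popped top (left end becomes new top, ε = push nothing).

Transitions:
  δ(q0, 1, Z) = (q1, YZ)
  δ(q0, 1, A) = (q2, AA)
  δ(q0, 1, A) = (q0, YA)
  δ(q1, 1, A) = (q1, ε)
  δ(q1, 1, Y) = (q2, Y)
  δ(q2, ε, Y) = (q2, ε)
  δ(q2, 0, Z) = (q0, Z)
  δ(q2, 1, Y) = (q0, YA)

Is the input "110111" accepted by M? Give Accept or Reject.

Accept

One accepting computation: (q0, 110111, Z) ⊢ (q1, 10111, YZ) ⊢ (q2, 0111, YZ) ⊢ (q2, 0111, Z) ⊢ (q0, 111, Z) ⊢ (q1, 11, YZ) ⊢ (q2, 1, YZ) ⊢ (q0, ε, YAZ)
All input consumed and state q0 ∈ F.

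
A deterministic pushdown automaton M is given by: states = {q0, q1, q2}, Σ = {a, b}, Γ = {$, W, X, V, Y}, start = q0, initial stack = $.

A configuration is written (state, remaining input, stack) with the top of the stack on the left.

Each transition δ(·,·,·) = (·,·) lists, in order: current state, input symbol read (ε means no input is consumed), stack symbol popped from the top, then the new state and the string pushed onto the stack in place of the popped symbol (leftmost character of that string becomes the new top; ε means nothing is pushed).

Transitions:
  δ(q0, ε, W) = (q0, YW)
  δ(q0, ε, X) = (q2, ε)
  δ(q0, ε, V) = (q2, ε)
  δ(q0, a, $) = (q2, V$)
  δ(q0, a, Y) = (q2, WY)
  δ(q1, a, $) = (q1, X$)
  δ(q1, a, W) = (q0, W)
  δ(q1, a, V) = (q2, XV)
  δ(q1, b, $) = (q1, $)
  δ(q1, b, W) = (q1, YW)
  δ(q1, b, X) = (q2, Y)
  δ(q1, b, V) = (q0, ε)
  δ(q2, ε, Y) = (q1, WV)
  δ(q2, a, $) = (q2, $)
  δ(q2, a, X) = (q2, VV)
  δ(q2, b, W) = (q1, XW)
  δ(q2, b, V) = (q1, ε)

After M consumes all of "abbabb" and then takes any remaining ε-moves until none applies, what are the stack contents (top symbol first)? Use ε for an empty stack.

(q0, abbabb, $) ⊢ (q2, bbabb, V$) ⊢ (q1, babb, $) ⊢ (q1, abb, $) ⊢ (q1, bb, X$) ⊢ (q2, b, Y$) ⊢ (q1, b, WV$) ⊢ (q1, ε, YWV$)
All input consumed in state q1 with stack YWV$.

YWV$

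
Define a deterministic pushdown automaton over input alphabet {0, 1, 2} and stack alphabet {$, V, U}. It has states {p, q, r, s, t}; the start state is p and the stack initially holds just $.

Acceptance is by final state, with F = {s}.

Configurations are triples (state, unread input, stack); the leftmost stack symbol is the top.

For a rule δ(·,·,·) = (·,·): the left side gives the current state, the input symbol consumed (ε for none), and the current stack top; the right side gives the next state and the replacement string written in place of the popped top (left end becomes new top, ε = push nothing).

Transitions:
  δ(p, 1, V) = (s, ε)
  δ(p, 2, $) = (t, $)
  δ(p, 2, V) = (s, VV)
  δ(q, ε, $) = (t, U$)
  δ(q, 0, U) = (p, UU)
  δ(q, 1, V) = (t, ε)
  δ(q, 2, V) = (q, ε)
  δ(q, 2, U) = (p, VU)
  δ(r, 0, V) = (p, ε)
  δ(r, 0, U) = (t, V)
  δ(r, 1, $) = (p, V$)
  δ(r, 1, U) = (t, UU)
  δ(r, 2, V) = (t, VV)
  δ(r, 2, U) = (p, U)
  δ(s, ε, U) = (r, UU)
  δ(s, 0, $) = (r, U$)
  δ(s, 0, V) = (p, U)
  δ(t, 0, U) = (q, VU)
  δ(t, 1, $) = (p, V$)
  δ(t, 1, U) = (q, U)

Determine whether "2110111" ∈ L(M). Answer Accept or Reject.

(p, 2110111, $) ⊢ (t, 110111, $) ⊢ (p, 10111, V$) ⊢ (s, 0111, $) ⊢ (r, 111, U$) ⊢ (t, 11, UU$) ⊢ (q, 1, UU$)
No transition applies at (q, 1, UU$); input not fully consumed.

Reject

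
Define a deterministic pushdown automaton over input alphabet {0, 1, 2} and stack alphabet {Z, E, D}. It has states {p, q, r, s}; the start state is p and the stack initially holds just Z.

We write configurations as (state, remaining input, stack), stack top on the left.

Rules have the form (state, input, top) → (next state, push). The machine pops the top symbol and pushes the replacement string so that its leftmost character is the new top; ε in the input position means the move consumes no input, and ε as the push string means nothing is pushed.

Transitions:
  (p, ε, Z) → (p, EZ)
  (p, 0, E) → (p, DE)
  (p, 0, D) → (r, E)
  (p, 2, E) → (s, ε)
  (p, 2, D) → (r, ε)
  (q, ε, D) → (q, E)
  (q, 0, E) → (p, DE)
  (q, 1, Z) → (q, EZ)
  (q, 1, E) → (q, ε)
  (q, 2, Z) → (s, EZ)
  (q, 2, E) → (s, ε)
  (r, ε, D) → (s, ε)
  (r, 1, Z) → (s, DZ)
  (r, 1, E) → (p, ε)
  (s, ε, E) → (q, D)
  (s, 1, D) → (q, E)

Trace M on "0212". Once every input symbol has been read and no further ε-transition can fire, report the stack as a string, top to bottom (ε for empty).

(p, 0212, Z)
  ε-move, top Z: go to p, push EZ → (p, 0212, EZ)
  read 0, top E: go to p, push DE → (p, 212, DEZ)
  read 2, top D: go to r, push ε → (r, 12, EZ)
  read 1, top E: go to p, push ε → (p, 2, Z)
  ε-move, top Z: go to p, push EZ → (p, 2, EZ)
  read 2, top E: go to s, push ε → (s, ε, Z)
All input consumed in state s with stack Z.

Z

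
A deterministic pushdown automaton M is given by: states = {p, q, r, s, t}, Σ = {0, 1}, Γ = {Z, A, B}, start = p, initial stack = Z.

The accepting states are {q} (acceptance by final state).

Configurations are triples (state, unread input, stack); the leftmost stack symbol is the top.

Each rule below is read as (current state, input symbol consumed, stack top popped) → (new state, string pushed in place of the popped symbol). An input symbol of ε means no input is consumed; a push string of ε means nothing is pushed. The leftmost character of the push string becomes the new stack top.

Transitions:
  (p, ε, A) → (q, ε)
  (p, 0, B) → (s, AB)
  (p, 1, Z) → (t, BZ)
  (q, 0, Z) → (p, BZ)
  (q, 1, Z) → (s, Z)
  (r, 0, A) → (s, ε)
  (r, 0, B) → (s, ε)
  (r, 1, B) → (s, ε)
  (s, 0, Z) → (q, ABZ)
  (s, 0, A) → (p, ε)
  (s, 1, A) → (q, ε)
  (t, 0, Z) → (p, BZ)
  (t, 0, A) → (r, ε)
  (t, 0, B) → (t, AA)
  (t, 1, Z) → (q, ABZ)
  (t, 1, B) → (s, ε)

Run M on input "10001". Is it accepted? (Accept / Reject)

Reject

(p, 10001, Z)
  read 1, top Z: go to t, push BZ → (t, 0001, BZ)
  read 0, top B: go to t, push AA → (t, 001, AAZ)
  read 0, top A: go to r, push ε → (r, 01, AZ)
  read 0, top A: go to s, push ε → (s, 1, Z)
No transition applies at (s, 1, Z); input not fully consumed.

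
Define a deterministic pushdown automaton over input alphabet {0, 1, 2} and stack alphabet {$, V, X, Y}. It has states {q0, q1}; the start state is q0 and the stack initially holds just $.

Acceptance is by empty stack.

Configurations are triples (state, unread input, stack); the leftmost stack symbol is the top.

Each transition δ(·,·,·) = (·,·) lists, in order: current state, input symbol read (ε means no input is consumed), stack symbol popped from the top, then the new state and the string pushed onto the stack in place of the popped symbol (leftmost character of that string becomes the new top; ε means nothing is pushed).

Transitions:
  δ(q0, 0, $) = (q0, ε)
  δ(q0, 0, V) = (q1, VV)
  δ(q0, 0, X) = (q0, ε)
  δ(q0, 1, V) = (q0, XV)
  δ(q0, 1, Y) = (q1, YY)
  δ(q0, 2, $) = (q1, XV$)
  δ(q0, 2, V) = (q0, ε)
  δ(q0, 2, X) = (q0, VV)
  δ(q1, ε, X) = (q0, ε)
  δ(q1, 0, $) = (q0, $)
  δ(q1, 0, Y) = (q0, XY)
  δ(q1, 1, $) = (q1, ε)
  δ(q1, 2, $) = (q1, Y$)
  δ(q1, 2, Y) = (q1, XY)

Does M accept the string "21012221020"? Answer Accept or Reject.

(q0, 21012221020, $)
  read 2, top $: go to q1, push XV$ → (q1, 1012221020, XV$)
  ε-move, top X: go to q0, push ε → (q0, 1012221020, V$)
  read 1, top V: go to q0, push XV → (q0, 012221020, XV$)
  read 0, top X: go to q0, push ε → (q0, 12221020, V$)
  read 1, top V: go to q0, push XV → (q0, 2221020, XV$)
  read 2, top X: go to q0, push VV → (q0, 221020, VVV$)
  read 2, top V: go to q0, push ε → (q0, 21020, VV$)
  read 2, top V: go to q0, push ε → (q0, 1020, V$)
  read 1, top V: go to q0, push XV → (q0, 020, XV$)
  read 0, top X: go to q0, push ε → (q0, 20, V$)
  read 2, top V: go to q0, push ε → (q0, 0, $)
  read 0, top $: go to q0, push ε → (q0, ε, ε)
All input consumed and the stack is empty.

Accept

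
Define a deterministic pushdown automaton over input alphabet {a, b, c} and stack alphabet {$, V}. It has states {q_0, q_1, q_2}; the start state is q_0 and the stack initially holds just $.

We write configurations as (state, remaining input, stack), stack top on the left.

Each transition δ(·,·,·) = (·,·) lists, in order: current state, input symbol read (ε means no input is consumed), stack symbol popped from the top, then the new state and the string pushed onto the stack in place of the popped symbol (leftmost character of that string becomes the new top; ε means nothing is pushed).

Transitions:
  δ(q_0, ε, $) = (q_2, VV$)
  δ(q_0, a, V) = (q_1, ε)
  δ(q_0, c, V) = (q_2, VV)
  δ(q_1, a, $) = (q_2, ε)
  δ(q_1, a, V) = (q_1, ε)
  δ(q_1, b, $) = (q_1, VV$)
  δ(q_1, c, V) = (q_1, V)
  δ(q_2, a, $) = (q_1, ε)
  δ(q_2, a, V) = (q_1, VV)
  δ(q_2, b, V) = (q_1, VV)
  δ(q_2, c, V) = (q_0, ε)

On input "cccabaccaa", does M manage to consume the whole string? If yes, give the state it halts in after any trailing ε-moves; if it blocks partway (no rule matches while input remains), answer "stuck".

q_2

(q_0, cccabaccaa, $)
  ε-move, top $: go to q_2, push VV$ → (q_2, cccabaccaa, VV$)
  read c, top V: go to q_0, push ε → (q_0, ccabaccaa, V$)
  read c, top V: go to q_2, push VV → (q_2, cabaccaa, VV$)
  read c, top V: go to q_0, push ε → (q_0, abaccaa, V$)
  read a, top V: go to q_1, push ε → (q_1, baccaa, $)
  read b, top $: go to q_1, push VV$ → (q_1, accaa, VV$)
  read a, top V: go to q_1, push ε → (q_1, ccaa, V$)
  read c, top V: go to q_1, push V → (q_1, caa, V$)
  read c, top V: go to q_1, push V → (q_1, aa, V$)
  read a, top V: go to q_1, push ε → (q_1, a, $)
  read a, top $: go to q_2, push ε → (q_2, ε, ε)
All input consumed; M is in state q_2.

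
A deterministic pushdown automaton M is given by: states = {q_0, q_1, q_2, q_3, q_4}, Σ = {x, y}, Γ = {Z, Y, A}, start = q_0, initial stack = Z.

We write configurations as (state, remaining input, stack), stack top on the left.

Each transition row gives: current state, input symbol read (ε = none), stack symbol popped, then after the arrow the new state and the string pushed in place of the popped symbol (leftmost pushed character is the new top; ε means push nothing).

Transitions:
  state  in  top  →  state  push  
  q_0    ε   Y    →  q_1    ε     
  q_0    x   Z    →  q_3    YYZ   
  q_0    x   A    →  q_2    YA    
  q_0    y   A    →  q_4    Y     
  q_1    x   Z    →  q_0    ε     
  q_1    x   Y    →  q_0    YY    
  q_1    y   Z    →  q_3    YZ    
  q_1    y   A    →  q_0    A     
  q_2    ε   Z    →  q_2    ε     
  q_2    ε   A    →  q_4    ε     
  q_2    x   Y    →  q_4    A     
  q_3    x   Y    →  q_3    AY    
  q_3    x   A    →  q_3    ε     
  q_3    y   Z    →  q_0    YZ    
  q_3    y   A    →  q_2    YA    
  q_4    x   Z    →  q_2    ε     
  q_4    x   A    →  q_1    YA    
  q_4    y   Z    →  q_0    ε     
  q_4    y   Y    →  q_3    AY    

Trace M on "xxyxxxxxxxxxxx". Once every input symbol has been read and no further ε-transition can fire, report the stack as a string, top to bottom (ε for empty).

(q_0, xxyxxxxxxxxxxx, Z)
  read x, top Z: go to q_3, push YYZ → (q_3, xyxxxxxxxxxxx, YYZ)
  read x, top Y: go to q_3, push AY → (q_3, yxxxxxxxxxxx, AYYZ)
  read y, top A: go to q_2, push YA → (q_2, xxxxxxxxxxx, YAYYZ)
  read x, top Y: go to q_4, push A → (q_4, xxxxxxxxxx, AAYYZ)
  read x, top A: go to q_1, push YA → (q_1, xxxxxxxxx, YAAYYZ)
  read x, top Y: go to q_0, push YY → (q_0, xxxxxxxx, YYAAYYZ)
  ε-move, top Y: go to q_1, push ε → (q_1, xxxxxxxx, YAAYYZ)
  read x, top Y: go to q_0, push YY → (q_0, xxxxxxx, YYAAYYZ)
  ε-move, top Y: go to q_1, push ε → (q_1, xxxxxxx, YAAYYZ)
  read x, top Y: go to q_0, push YY → (q_0, xxxxxx, YYAAYYZ)
  ε-move, top Y: go to q_1, push ε → (q_1, xxxxxx, YAAYYZ)
  read x, top Y: go to q_0, push YY → (q_0, xxxxx, YYAAYYZ)
  ε-move, top Y: go to q_1, push ε → (q_1, xxxxx, YAAYYZ)
  read x, top Y: go to q_0, push YY → (q_0, xxxx, YYAAYYZ)
  ε-move, top Y: go to q_1, push ε → (q_1, xxxx, YAAYYZ)
  read x, top Y: go to q_0, push YY → (q_0, xxx, YYAAYYZ)
  ε-move, top Y: go to q_1, push ε → (q_1, xxx, YAAYYZ)
  read x, top Y: go to q_0, push YY → (q_0, xx, YYAAYYZ)
  ε-move, top Y: go to q_1, push ε → (q_1, xx, YAAYYZ)
  read x, top Y: go to q_0, push YY → (q_0, x, YYAAYYZ)
  ε-move, top Y: go to q_1, push ε → (q_1, x, YAAYYZ)
  read x, top Y: go to q_0, push YY → (q_0, ε, YYAAYYZ)
  ε-move, top Y: go to q_1, push ε → (q_1, ε, YAAYYZ)
All input consumed in state q_1 with stack YAAYYZ.

YAAYYZ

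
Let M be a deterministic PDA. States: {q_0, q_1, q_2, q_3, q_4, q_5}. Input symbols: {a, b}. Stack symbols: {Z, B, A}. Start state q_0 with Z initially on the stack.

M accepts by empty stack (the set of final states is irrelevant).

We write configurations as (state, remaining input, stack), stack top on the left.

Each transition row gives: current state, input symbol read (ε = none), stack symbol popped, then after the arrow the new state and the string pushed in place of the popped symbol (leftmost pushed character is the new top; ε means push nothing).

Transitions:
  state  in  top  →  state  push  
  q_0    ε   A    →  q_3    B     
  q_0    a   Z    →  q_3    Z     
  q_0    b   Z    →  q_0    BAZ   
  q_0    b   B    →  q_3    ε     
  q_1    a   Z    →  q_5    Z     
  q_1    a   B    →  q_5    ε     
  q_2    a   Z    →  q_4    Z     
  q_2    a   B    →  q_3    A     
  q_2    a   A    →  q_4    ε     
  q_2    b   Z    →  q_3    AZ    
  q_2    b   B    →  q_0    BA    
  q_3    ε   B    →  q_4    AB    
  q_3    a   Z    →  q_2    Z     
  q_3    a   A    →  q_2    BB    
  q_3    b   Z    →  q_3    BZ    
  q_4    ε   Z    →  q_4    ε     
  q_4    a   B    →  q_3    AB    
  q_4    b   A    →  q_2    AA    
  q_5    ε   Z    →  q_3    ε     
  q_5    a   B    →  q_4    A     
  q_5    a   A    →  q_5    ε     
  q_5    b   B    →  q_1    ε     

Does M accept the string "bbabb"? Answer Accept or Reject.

Reject

(q_0, bbabb, Z)
  read b, top Z: go to q_0, push BAZ → (q_0, babb, BAZ)
  read b, top B: go to q_3, push ε → (q_3, abb, AZ)
  read a, top A: go to q_2, push BB → (q_2, bb, BBZ)
  read b, top B: go to q_0, push BA → (q_0, b, BABZ)
  read b, top B: go to q_3, push ε → (q_3, ε, ABZ)
All input consumed; stack is ABZ, not empty, and no further ε-move applies.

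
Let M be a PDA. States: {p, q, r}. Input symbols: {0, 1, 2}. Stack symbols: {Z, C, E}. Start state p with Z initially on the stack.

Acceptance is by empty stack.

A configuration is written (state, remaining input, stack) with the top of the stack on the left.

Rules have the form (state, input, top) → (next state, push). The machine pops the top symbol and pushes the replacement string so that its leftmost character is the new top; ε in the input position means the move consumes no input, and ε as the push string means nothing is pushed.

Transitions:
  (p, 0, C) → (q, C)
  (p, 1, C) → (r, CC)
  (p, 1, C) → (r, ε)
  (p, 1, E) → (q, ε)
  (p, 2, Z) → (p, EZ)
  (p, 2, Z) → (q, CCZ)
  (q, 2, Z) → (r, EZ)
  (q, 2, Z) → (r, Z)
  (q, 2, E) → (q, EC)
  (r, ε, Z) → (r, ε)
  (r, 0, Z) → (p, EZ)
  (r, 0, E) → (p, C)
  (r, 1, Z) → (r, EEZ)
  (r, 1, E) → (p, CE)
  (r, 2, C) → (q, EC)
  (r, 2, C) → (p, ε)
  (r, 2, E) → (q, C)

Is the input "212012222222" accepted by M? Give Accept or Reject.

Reject

No computation consumes all input and empties the stack.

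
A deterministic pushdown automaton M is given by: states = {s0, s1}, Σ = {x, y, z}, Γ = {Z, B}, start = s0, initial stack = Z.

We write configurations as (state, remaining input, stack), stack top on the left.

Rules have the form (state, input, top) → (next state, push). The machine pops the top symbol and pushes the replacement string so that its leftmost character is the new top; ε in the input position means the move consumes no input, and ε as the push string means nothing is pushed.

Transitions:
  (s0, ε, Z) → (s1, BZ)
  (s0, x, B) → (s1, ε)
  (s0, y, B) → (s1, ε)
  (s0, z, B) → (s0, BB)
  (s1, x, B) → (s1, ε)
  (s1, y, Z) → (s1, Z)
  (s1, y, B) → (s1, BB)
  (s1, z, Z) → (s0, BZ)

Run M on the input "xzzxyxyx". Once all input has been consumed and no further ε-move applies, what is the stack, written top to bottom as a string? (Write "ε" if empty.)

(s0, xzzxyxyx, Z)
  ε-move, top Z: go to s1, push BZ → (s1, xzzxyxyx, BZ)
  read x, top B: go to s1, push ε → (s1, zzxyxyx, Z)
  read z, top Z: go to s0, push BZ → (s0, zxyxyx, BZ)
  read z, top B: go to s0, push BB → (s0, xyxyx, BBZ)
  read x, top B: go to s1, push ε → (s1, yxyx, BZ)
  read y, top B: go to s1, push BB → (s1, xyx, BBZ)
  read x, top B: go to s1, push ε → (s1, yx, BZ)
  read y, top B: go to s1, push BB → (s1, x, BBZ)
  read x, top B: go to s1, push ε → (s1, ε, BZ)
All input consumed in state s1 with stack BZ.

BZ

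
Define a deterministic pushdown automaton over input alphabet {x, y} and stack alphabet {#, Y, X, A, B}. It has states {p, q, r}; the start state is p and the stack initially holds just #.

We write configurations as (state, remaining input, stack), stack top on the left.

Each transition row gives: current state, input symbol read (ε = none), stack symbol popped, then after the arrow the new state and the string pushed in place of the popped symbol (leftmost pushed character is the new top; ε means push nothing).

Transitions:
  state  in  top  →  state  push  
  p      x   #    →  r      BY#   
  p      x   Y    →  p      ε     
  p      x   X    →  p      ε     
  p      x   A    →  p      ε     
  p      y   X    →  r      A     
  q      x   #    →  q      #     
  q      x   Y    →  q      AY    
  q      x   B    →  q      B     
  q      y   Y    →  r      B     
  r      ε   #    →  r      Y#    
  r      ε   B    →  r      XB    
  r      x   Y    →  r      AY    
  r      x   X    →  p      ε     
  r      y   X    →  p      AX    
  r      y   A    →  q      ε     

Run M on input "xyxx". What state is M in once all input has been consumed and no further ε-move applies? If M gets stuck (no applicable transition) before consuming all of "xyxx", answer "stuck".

p

(p, xyxx, #) ⊢ (r, yxx, BY#) ⊢ (r, yxx, XBY#) ⊢ (p, xx, AXBY#) ⊢ (p, x, XBY#) ⊢ (p, ε, BY#)
All input consumed; M is in state p.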